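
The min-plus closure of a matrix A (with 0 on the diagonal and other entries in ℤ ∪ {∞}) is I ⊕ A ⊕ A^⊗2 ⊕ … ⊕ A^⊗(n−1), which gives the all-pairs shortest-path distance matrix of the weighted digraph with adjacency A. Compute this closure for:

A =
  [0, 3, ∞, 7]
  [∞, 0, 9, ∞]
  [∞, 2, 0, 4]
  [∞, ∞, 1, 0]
Closure =
  [0, 3, 8, 7]
  [∞, 0, 9, 13]
  [∞, 2, 0, 4]
  [∞, 3, 1, 0]

This is the Floyd-Warshall all-pairs shortest-path computation. For each intermediate vertex k = 0, 1, …, 3, update dist[i][j] ← min(dist[i][j], dist[i][k] + dist[k][j]). The final matrix gives, for each (i, j), the minimum total weight of any directed path from i to j (possibly empty when i = j).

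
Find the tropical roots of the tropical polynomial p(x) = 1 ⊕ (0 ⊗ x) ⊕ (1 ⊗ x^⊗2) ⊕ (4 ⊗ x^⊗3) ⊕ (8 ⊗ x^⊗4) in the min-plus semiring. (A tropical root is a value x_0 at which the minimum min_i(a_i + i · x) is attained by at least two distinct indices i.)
Roots: {-4, -3, -1, 1}

Each tropical root is a break point of the lower envelope of the lines y = a_i + i · x (there are 5 lines, with slopes 0, 1, ..., 4). Only the lines that attain the minimum somewhere contribute to roots; other lines are dominated. Here the surviving (envelope) indices are i = 4, i = 3, i = 2, i = 1, i = 0.
Intersections between consecutive envelope lines give the roots: for adjacent envelope indices i < j the intersection is x = (a_i − a_j) / (j − i). Reading off the sorted break points: {-4, -3, -1, 1}.
Verification: at each break x_0, at least two indices attain the minimum of min_i(a_i + i · x_0).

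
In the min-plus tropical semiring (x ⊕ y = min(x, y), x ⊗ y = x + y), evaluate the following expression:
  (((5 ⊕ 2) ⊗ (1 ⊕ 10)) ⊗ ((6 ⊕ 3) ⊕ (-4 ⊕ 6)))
(((5 ⊕ 2) ⊗ (1 ⊕ 10)) ⊗ ((6 ⊕ 3) ⊕ (-4 ⊕ 6))) = -1

Expand innermost to outermost. Recall ⊕ takes the minimum of its arguments and ⊗ takes their sum. Working out the expression (((5 ⊕ 2) ⊗ (1 ⊕ 10)) ⊗ ((6 ⊕ 3) ⊕ (-4 ⊕ 6))) gives -1.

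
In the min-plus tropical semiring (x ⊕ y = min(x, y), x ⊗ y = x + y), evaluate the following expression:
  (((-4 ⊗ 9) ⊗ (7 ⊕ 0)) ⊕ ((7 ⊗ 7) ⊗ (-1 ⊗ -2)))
(((-4 ⊗ 9) ⊗ (7 ⊕ 0)) ⊕ ((7 ⊗ 7) ⊗ (-1 ⊗ -2))) = 5

Expand innermost to outermost. Recall ⊕ takes the minimum of its arguments and ⊗ takes their sum. Working out the expression (((-4 ⊗ 9) ⊗ (7 ⊕ 0)) ⊕ ((7 ⊗ 7) ⊗ (-1 ⊗ -2))) gives 5.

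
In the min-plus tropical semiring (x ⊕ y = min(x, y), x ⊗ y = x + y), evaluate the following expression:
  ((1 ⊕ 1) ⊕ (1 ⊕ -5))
((1 ⊕ 1) ⊕ (1 ⊕ -5)) = -5

Expand innermost to outermost. Recall ⊕ takes the minimum of its arguments and ⊗ takes their sum. Working out the expression ((1 ⊕ 1) ⊕ (1 ⊕ -5)) gives -5.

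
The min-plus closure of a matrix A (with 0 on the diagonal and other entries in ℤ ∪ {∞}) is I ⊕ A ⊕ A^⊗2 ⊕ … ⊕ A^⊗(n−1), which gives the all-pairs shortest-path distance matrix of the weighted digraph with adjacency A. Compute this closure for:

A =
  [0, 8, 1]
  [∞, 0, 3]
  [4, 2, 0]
Closure =
  [0, 3, 1]
  [7, 0, 3]
  [4, 2, 0]

This is the Floyd-Warshall all-pairs shortest-path computation. For each intermediate vertex k = 0, 1, …, 2, update dist[i][j] ← min(dist[i][j], dist[i][k] + dist[k][j]). The final matrix gives, for each (i, j), the minimum total weight of any directed path from i to j (possibly empty when i = j).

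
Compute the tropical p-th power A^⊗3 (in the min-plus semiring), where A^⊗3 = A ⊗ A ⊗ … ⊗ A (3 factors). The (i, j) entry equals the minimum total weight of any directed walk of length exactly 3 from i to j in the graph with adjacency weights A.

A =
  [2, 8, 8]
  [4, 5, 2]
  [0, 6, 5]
A^⊗3 =
  [6, 12, 12]
  [4, 10, 10]
  [4, 10, 10]

Each entry (A^⊗3)_ij equals the minimum over all length-3 walks i = v_0 → v_1 → … → v_3 = j of Σ_t A[v_t][v_{t+1}]. For example, for (i, j) = (0, 2) we minimise over 9 possible intermediate vertex sequences; the minimum is 12, attained along the walk 0 → 0 → 0 → 2.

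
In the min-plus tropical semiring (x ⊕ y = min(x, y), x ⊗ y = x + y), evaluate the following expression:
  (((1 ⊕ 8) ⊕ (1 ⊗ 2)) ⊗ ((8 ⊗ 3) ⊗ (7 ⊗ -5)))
(((1 ⊕ 8) ⊕ (1 ⊗ 2)) ⊗ ((8 ⊗ 3) ⊗ (7 ⊗ -5))) = 14

Expand innermost to outermost. Recall ⊕ takes the minimum of its arguments and ⊗ takes their sum. Working out the expression (((1 ⊕ 8) ⊕ (1 ⊗ 2)) ⊗ ((8 ⊗ 3) ⊗ (7 ⊗ -5))) gives 14.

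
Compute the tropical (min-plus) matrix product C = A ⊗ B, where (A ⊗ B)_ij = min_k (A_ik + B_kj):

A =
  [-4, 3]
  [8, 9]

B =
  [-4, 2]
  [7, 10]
A ⊗ B =
  [-8, -2]
  [4, 10]

Apply the min-plus product entry-by-entry:
  C[0][0] = min over k of (A[0][0] + B[0][0] = -4 + -4 = -8, A[0][1] + B[1][0] = 3 + 7 = 10) = -8 (attained at k = 0)
  C[0][1] = min over k of (A[0][0] + B[0][1] = -4 + 2 = -2, A[0][1] + B[1][1] = 3 + 10 = 13) = -2 (attained at k = 0)
  C[1][0] = min over k of (A[1][0] + B[0][0] = 8 + -4 = 4, A[1][1] + B[1][0] = 9 + 7 = 16) = 4 (attained at k = 0)
  C[1][1] = min over k of (A[1][0] + B[0][1] = 8 + 2 = 10, A[1][1] + B[1][1] = 9 + 10 = 19) = 10 (attained at k = 0)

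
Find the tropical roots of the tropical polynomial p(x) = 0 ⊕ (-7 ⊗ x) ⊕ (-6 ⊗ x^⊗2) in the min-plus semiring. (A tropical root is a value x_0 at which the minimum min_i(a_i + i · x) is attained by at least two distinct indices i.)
Roots: {-1, 7}

Each tropical root is a break point of the lower envelope of the lines y = a_i + i · x (there are 3 lines, with slopes 0, 1, ..., 2). Only the lines that attain the minimum somewhere contribute to roots; other lines are dominated. Here the surviving (envelope) indices are i = 2, i = 1, i = 0.
Intersections between consecutive envelope lines give the roots: for adjacent envelope indices i < j the intersection is x = (a_i − a_j) / (j − i). Reading off the sorted break points: {-1, 7}.
Verification: at each break x_0, at least two indices attain the minimum of min_i(a_i + i · x_0).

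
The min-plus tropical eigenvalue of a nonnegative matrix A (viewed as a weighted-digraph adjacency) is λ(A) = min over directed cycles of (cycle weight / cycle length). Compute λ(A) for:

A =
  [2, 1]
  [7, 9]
λ(A) = 2

Enumerate directed cycles and compute their means (weight / length). Sample:
  cycle 0 → 0: weight = 2, length = 1, mean = 2/1 ≈ 2.000
  cycle 1 → 1: weight = 9, length = 1, mean = 9/1 ≈ 9.000
  cycle 0 → 1 → 0: weight = 8, length = 2, mean = 8/2 ≈ 4.000
  cycle 1 → 0 → 1: weight = 8, length = 2, mean = 8/2 ≈ 4.000
Minimum mean = 2.000, attained e.g. along the cycle 0 → 0 with weight 2 and length 1. So λ(A) = 2/1 = 2.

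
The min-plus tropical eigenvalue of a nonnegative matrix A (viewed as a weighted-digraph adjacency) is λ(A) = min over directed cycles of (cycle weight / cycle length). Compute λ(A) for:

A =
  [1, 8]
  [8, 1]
λ(A) = 1

Enumerate directed cycles and compute their means (weight / length). Sample:
  cycle 0 → 0: weight = 1, length = 1, mean = 1/1 ≈ 1.000
  cycle 1 → 1: weight = 1, length = 1, mean = 1/1 ≈ 1.000
  cycle 0 → 1 → 0: weight = 16, length = 2, mean = 16/2 ≈ 8.000
  cycle 1 → 0 → 1: weight = 16, length = 2, mean = 16/2 ≈ 8.000
Minimum mean = 1.000, attained e.g. along the cycle 0 → 0 with weight 1 and length 1. So λ(A) = 1/1 = 1.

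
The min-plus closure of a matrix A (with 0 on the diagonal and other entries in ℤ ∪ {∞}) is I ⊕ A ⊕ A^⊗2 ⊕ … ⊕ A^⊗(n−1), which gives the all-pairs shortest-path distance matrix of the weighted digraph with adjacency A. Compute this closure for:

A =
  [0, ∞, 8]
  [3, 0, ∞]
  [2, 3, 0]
Closure =
  [0, 11, 8]
  [3, 0, 11]
  [2, 3, 0]

This is the Floyd-Warshall all-pairs shortest-path computation. For each intermediate vertex k = 0, 1, …, 2, update dist[i][j] ← min(dist[i][j], dist[i][k] + dist[k][j]). The final matrix gives, for each (i, j), the minimum total weight of any directed path from i to j (possibly empty when i = j).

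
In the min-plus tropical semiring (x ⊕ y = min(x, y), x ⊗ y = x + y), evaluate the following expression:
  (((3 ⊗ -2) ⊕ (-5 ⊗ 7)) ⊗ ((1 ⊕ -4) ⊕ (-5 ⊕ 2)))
(((3 ⊗ -2) ⊕ (-5 ⊗ 7)) ⊗ ((1 ⊕ -4) ⊕ (-5 ⊕ 2))) = -4

Expand innermost to outermost. Recall ⊕ takes the minimum of its arguments and ⊗ takes their sum. Working out the expression (((3 ⊗ -2) ⊕ (-5 ⊗ 7)) ⊗ ((1 ⊕ -4) ⊕ (-5 ⊕ 2))) gives -4.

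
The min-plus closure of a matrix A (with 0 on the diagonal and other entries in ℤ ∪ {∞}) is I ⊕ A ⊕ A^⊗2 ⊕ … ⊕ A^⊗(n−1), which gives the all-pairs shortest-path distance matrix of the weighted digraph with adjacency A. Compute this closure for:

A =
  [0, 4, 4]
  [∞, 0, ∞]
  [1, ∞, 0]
Closure =
  [0, 4, 4]
  [∞, 0, ∞]
  [1, 5, 0]

This is the Floyd-Warshall all-pairs shortest-path computation. For each intermediate vertex k = 0, 1, …, 2, update dist[i][j] ← min(dist[i][j], dist[i][k] + dist[k][j]). The final matrix gives, for each (i, j), the minimum total weight of any directed path from i to j (possibly empty when i = j).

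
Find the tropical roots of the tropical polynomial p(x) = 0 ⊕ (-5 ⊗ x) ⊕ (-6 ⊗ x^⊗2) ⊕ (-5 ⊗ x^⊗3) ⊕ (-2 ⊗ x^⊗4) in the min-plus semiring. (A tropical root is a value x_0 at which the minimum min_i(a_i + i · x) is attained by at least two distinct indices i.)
Roots: {-3, -1, 1, 5}

Each tropical root is a break point of the lower envelope of the lines y = a_i + i · x (there are 5 lines, with slopes 0, 1, ..., 4). Only the lines that attain the minimum somewhere contribute to roots; other lines are dominated. Here the surviving (envelope) indices are i = 4, i = 3, i = 2, i = 1, i = 0.
Intersections between consecutive envelope lines give the roots: for adjacent envelope indices i < j the intersection is x = (a_i − a_j) / (j − i). Reading off the sorted break points: {-3, -1, 1, 5}.
Verification: at each break x_0, at least two indices attain the minimum of min_i(a_i + i · x_0).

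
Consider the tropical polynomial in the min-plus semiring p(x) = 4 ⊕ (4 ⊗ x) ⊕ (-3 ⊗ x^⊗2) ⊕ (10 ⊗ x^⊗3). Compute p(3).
p(3) = 3

A tropical monomial a ⊗ x^⊗i evaluates to a + i · x. Evaluating each term at x = 3:
  Term 0 contributes 4 + 0 · 3 = 4
  Term 1 contributes 4 + 1 · 3 = 7
  Term 2 contributes -3 + 2 · 3 = 3
  Term 3 contributes 10 + 3 · 3 = 19
p(3) = ⊕ of these = min[4, 7, 3, 19] = 3.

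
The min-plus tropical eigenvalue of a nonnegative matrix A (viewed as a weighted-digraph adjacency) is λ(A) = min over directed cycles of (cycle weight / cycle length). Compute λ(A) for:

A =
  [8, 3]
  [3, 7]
λ(A) = 3

Enumerate directed cycles and compute their means (weight / length). Sample:
  cycle 0 → 0: weight = 8, length = 1, mean = 8/1 ≈ 8.000
  cycle 1 → 1: weight = 7, length = 1, mean = 7/1 ≈ 7.000
  cycle 0 → 1 → 0: weight = 6, length = 2, mean = 6/2 ≈ 3.000
  cycle 1 → 0 → 1: weight = 6, length = 2, mean = 6/2 ≈ 3.000
Minimum mean = 3.000, attained e.g. along the cycle 0 → 1 → 0 with weight 6 and length 2. So λ(A) = 6/2 = 3.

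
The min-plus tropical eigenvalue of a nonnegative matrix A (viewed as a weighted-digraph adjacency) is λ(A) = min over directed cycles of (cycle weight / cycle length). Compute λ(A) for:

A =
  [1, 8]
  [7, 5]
λ(A) = 1

Enumerate directed cycles and compute their means (weight / length). Sample:
  cycle 0 → 0: weight = 1, length = 1, mean = 1/1 ≈ 1.000
  cycle 1 → 1: weight = 5, length = 1, mean = 5/1 ≈ 5.000
  cycle 0 → 1 → 0: weight = 15, length = 2, mean = 15/2 ≈ 7.500
  cycle 1 → 0 → 1: weight = 15, length = 2, mean = 15/2 ≈ 7.500
Minimum mean = 1.000, attained e.g. along the cycle 0 → 0 with weight 1 and length 1. So λ(A) = 1/1 = 1.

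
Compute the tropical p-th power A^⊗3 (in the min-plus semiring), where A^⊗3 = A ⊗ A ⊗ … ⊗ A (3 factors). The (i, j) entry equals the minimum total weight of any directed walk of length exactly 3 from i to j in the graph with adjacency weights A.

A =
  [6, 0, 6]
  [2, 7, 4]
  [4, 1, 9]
A^⊗3 =
  [8, 2, 8]
  [4, 8, 6]
  [6, 3, 8]

Each entry (A^⊗3)_ij equals the minimum over all length-3 walks i = v_0 → v_1 → … → v_3 = j of Σ_t A[v_t][v_{t+1}]. For example, for (i, j) = (0, 2) we minimise over 9 possible intermediate vertex sequences; the minimum is 8, attained along the walk 0 → 1 → 0 → 2.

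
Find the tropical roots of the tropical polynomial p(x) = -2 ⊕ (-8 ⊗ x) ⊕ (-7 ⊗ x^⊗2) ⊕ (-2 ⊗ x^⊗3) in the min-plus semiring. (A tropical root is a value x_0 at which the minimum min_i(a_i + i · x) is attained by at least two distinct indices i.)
Roots: {-5, -1, 6}

Each tropical root is a break point of the lower envelope of the lines y = a_i + i · x (there are 4 lines, with slopes 0, 1, ..., 3). Only the lines that attain the minimum somewhere contribute to roots; other lines are dominated. Here the surviving (envelope) indices are i = 3, i = 2, i = 1, i = 0.
Intersections between consecutive envelope lines give the roots: for adjacent envelope indices i < j the intersection is x = (a_i − a_j) / (j − i). Reading off the sorted break points: {-5, -1, 6}.
Verification: at each break x_0, at least two indices attain the minimum of min_i(a_i + i · x_0).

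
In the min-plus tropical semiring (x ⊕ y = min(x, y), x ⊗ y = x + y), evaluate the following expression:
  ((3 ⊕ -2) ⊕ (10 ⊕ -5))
((3 ⊕ -2) ⊕ (10 ⊕ -5)) = -5

Expand innermost to outermost. Recall ⊕ takes the minimum of its arguments and ⊗ takes their sum. Working out the expression ((3 ⊕ -2) ⊕ (10 ⊕ -5)) gives -5.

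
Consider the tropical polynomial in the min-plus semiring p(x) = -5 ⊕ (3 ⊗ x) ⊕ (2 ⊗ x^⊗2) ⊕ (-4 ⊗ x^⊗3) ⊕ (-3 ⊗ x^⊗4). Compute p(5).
p(5) = -5

A tropical monomial a ⊗ x^⊗i evaluates to a + i · x. Evaluating each term at x = 5:
  Term 0 contributes -5 + 0 · 5 = -5
  Term 1 contributes 3 + 1 · 5 = 8
  Term 2 contributes 2 + 2 · 5 = 12
  Term 3 contributes -4 + 3 · 5 = 11
  Term 4 contributes -3 + 4 · 5 = 17
p(5) = ⊕ of these = min[-5, 8, 12, 11, 17] = -5.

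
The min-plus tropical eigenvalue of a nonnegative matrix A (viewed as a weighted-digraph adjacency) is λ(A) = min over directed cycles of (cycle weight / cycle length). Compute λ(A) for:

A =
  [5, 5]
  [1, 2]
λ(A) = 2

Enumerate directed cycles and compute their means (weight / length). Sample:
  cycle 0 → 0: weight = 5, length = 1, mean = 5/1 ≈ 5.000
  cycle 1 → 1: weight = 2, length = 1, mean = 2/1 ≈ 2.000
  cycle 0 → 1 → 0: weight = 6, length = 2, mean = 6/2 ≈ 3.000
  cycle 1 → 0 → 1: weight = 6, length = 2, mean = 6/2 ≈ 3.000
Minimum mean = 2.000, attained e.g. along the cycle 1 → 1 with weight 2 and length 1. So λ(A) = 2/1 = 2.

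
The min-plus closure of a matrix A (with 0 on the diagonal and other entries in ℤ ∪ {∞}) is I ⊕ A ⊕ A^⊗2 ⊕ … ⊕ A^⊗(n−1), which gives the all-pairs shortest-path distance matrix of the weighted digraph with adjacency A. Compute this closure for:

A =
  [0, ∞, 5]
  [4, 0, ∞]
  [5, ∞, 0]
Closure =
  [0, ∞, 5]
  [4, 0, 9]
  [5, ∞, 0]

This is the Floyd-Warshall all-pairs shortest-path computation. For each intermediate vertex k = 0, 1, …, 2, update dist[i][j] ← min(dist[i][j], dist[i][k] + dist[k][j]). The final matrix gives, for each (i, j), the minimum total weight of any directed path from i to j (possibly empty when i = j).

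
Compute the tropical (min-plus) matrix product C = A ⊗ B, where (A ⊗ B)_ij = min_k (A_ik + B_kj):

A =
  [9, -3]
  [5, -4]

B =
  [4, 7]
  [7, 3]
A ⊗ B =
  [4, 0]
  [3, -1]

Apply the min-plus product entry-by-entry:
  C[0][0] = min over k of (A[0][0] + B[0][0] = 9 + 4 = 13, A[0][1] + B[1][0] = -3 + 7 = 4) = 4 (attained at k = 1)
  C[0][1] = min over k of (A[0][0] + B[0][1] = 9 + 7 = 16, A[0][1] + B[1][1] = -3 + 3 = 0) = 0 (attained at k = 1)
  C[1][0] = min over k of (A[1][0] + B[0][0] = 5 + 4 = 9, A[1][1] + B[1][0] = -4 + 7 = 3) = 3 (attained at k = 1)
  C[1][1] = min over k of (A[1][0] + B[0][1] = 5 + 7 = 12, A[1][1] + B[1][1] = -4 + 3 = -1) = -1 (attained at k = 1)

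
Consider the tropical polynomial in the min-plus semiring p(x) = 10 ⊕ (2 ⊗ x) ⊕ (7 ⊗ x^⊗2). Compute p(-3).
p(-3) = -1

A tropical monomial a ⊗ x^⊗i evaluates to a + i · x. Evaluating each term at x = -3:
  Term 0 contributes 10 + 0 · -3 = 10
  Term 1 contributes 2 + 1 · -3 = -1
  Term 2 contributes 7 + 2 · -3 = 1
p(-3) = ⊕ of these = min[10, -1, 1] = -1.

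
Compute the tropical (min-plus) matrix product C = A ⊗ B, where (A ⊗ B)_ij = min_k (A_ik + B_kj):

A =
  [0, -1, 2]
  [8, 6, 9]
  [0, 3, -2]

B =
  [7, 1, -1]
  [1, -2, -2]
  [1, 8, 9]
A ⊗ B =
  [0, -3, -3]
  [7, 4, 4]
  [-1, 1, -1]

Apply the min-plus product entry-by-entry:
  C[0][0] = min over k of (A[0][0] + B[0][0] = 0 + 7 = 7, A[0][1] + B[1][0] = -1 + 1 = 0, A[0][2] + B[2][0] = 2 + 1 = 3) = 0 (attained at k = 1)
  C[0][1] = min over k of (A[0][0] + B[0][1] = 0 + 1 = 1, A[0][1] + B[1][1] = -1 + -2 = -3, A[0][2] + B[2][1] = 2 + 8 = 10) = -3 (attained at k = 1)
  C[0][2] = min over k of (A[0][0] + B[0][2] = 0 + -1 = -1, A[0][1] + B[1][2] = -1 + -2 = -3, A[0][2] + B[2][2] = 2 + 9 = 11) = -3 (attained at k = 1)
  C[1][0] = min over k of (A[1][0] + B[0][0] = 8 + 7 = 15, A[1][1] + B[1][0] = 6 + 1 = 7, A[1][2] + B[2][0] = 9 + 1 = 10) = 7 (attained at k = 1)
  C[1][1] = min over k of (A[1][0] + B[0][1] = 8 + 1 = 9, A[1][1] + B[1][1] = 6 + -2 = 4, A[1][2] + B[2][1] = 9 + 8 = 17) = 4 (attained at k = 1)
  C[1][2] = min over k of (A[1][0] + B[0][2] = 8 + -1 = 7, A[1][1] + B[1][2] = 6 + -2 = 4, A[1][2] + B[2][2] = 9 + 9 = 18) = 4 (attained at k = 1)
  C[2][0] = min over k of (A[2][0] + B[0][0] = 0 + 7 = 7, A[2][1] + B[1][0] = 3 + 1 = 4, A[2][2] + B[2][0] = -2 + 1 = -1) = -1 (attained at k = 2)
  C[2][1] = min over k of (A[2][0] + B[0][1] = 0 + 1 = 1, A[2][1] + B[1][1] = 3 + -2 = 1, A[2][2] + B[2][1] = -2 + 8 = 6) = 1 (attained at k = 0)
  C[2][2] = min over k of (A[2][0] + B[0][2] = 0 + -1 = -1, A[2][1] + B[1][2] = 3 + -2 = 1, A[2][2] + B[2][2] = -2 + 9 = 7) = -1 (attained at k = 0)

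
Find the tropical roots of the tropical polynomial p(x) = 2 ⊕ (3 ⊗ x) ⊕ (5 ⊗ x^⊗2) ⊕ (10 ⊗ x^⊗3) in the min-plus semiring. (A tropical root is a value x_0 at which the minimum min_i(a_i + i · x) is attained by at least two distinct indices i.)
Roots: {-5, -2, -1}

Each tropical root is a break point of the lower envelope of the lines y = a_i + i · x (there are 4 lines, with slopes 0, 1, ..., 3). Only the lines that attain the minimum somewhere contribute to roots; other lines are dominated. Here the surviving (envelope) indices are i = 3, i = 2, i = 1, i = 0.
Intersections between consecutive envelope lines give the roots: for adjacent envelope indices i < j the intersection is x = (a_i − a_j) / (j − i). Reading off the sorted break points: {-5, -2, -1}.
Verification: at each break x_0, at least two indices attain the minimum of min_i(a_i + i · x_0).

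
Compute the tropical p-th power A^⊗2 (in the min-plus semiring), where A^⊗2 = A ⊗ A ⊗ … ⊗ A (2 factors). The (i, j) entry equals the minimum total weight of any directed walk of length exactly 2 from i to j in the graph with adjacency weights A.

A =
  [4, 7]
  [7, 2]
A^⊗2 =
  [8, 9]
  [9, 4]

Each entry (A^⊗2)_ij equals the minimum over all length-2 walks i = v_0 → v_1 → … → v_2 = j of Σ_t A[v_t][v_{t+1}]. For example, for (i, j) = (0, 1) we minimise over 2 possible intermediate vertex sequences; the minimum is 9, attained along the walk 0 → 1 → 1.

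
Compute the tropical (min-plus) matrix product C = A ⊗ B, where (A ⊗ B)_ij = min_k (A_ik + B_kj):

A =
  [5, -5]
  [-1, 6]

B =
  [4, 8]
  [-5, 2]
A ⊗ B =
  [-10, -3]
  [1, 7]

Apply the min-plus product entry-by-entry:
  C[0][0] = min over k of (A[0][0] + B[0][0] = 5 + 4 = 9, A[0][1] + B[1][0] = -5 + -5 = -10) = -10 (attained at k = 1)
  C[0][1] = min over k of (A[0][0] + B[0][1] = 5 + 8 = 13, A[0][1] + B[1][1] = -5 + 2 = -3) = -3 (attained at k = 1)
  C[1][0] = min over k of (A[1][0] + B[0][0] = -1 + 4 = 3, A[1][1] + B[1][0] = 6 + -5 = 1) = 1 (attained at k = 1)
  C[1][1] = min over k of (A[1][0] + B[0][1] = -1 + 8 = 7, A[1][1] + B[1][1] = 6 + 2 = 8) = 7 (attained at k = 0)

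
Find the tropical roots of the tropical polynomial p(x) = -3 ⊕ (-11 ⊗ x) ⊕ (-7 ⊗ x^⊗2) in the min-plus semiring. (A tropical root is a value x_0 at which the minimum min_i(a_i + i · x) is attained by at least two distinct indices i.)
Roots: {-4, 8}

Each tropical root is a break point of the lower envelope of the lines y = a_i + i · x (there are 3 lines, with slopes 0, 1, ..., 2). Only the lines that attain the minimum somewhere contribute to roots; other lines are dominated. Here the surviving (envelope) indices are i = 2, i = 1, i = 0.
Intersections between consecutive envelope lines give the roots: for adjacent envelope indices i < j the intersection is x = (a_i − a_j) / (j − i). Reading off the sorted break points: {-4, 8}.
Verification: at each break x_0, at least two indices attain the minimum of min_i(a_i + i · x_0).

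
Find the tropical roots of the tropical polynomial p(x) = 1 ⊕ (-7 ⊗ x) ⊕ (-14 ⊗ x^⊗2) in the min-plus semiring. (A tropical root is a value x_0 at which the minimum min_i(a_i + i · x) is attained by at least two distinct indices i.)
Roots: {7, 8}

Each tropical root is a break point of the lower envelope of the lines y = a_i + i · x (there are 3 lines, with slopes 0, 1, ..., 2). Only the lines that attain the minimum somewhere contribute to roots; other lines are dominated. Here the surviving (envelope) indices are i = 2, i = 1, i = 0.
Intersections between consecutive envelope lines give the roots: for adjacent envelope indices i < j the intersection is x = (a_i − a_j) / (j − i). Reading off the sorted break points: {7, 8}.
Verification: at each break x_0, at least two indices attain the minimum of min_i(a_i + i · x_0).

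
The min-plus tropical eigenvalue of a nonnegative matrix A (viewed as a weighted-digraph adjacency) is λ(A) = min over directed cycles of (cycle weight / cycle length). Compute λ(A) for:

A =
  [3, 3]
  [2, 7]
λ(A) = 5/2

Enumerate directed cycles and compute their means (weight / length). Sample:
  cycle 0 → 0: weight = 3, length = 1, mean = 3/1 ≈ 3.000
  cycle 1 → 1: weight = 7, length = 1, mean = 7/1 ≈ 7.000
  cycle 0 → 1 → 0: weight = 5, length = 2, mean = 5/2 ≈ 2.500
  cycle 1 → 0 → 1: weight = 5, length = 2, mean = 5/2 ≈ 2.500
Minimum mean = 2.500, attained e.g. along the cycle 0 → 1 → 0 with weight 5 and length 2. So λ(A) = 5/2 = 5/2.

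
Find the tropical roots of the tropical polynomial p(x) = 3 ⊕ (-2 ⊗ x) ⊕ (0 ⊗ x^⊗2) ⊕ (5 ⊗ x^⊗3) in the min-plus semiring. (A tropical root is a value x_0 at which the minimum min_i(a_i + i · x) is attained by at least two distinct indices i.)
Roots: {-5, -2, 5}

Each tropical root is a break point of the lower envelope of the lines y = a_i + i · x (there are 4 lines, with slopes 0, 1, ..., 3). Only the lines that attain the minimum somewhere contribute to roots; other lines are dominated. Here the surviving (envelope) indices are i = 3, i = 2, i = 1, i = 0.
Intersections between consecutive envelope lines give the roots: for adjacent envelope indices i < j the intersection is x = (a_i − a_j) / (j − i). Reading off the sorted break points: {-5, -2, 5}.
Verification: at each break x_0, at least two indices attain the minimum of min_i(a_i + i · x_0).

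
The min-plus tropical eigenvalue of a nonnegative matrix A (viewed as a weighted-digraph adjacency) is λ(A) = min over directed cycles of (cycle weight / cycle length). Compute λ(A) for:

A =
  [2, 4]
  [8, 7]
λ(A) = 2

Enumerate directed cycles and compute their means (weight / length). Sample:
  cycle 0 → 0: weight = 2, length = 1, mean = 2/1 ≈ 2.000
  cycle 1 → 1: weight = 7, length = 1, mean = 7/1 ≈ 7.000
  cycle 0 → 1 → 0: weight = 12, length = 2, mean = 12/2 ≈ 6.000
  cycle 1 → 0 → 1: weight = 12, length = 2, mean = 12/2 ≈ 6.000
Minimum mean = 2.000, attained e.g. along the cycle 0 → 0 with weight 2 and length 1. So λ(A) = 2/1 = 2.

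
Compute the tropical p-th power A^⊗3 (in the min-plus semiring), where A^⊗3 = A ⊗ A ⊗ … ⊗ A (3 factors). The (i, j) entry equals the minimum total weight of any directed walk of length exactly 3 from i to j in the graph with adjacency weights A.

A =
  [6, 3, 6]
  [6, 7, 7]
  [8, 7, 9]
A^⊗3 =
  [15, 12, 15]
  [15, 15, 16]
  [17, 16, 18]

Each entry (A^⊗3)_ij equals the minimum over all length-3 walks i = v_0 → v_1 → … → v_3 = j of Σ_t A[v_t][v_{t+1}]. For example, for (i, j) = (0, 2) we minimise over 9 possible intermediate vertex sequences; the minimum is 15, attained along the walk 0 → 1 → 0 → 2.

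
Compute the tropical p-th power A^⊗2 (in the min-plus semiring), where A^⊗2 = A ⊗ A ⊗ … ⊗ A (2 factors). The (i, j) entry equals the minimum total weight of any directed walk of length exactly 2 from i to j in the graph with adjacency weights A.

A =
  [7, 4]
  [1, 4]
A^⊗2 =
  [5, 8]
  [5, 5]

Each entry (A^⊗2)_ij equals the minimum over all length-2 walks i = v_0 → v_1 → … → v_2 = j of Σ_t A[v_t][v_{t+1}]. For example, for (i, j) = (0, 1) we minimise over 2 possible intermediate vertex sequences; the minimum is 8, attained along the walk 0 → 1 → 1.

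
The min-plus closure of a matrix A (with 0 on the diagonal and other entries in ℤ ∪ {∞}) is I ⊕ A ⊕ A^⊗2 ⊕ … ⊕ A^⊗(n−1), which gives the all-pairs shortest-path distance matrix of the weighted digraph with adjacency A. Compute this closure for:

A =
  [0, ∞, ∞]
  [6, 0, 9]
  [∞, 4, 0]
Closure =
  [0, ∞, ∞]
  [6, 0, 9]
  [10, 4, 0]

This is the Floyd-Warshall all-pairs shortest-path computation. For each intermediate vertex k = 0, 1, …, 2, update dist[i][j] ← min(dist[i][j], dist[i][k] + dist[k][j]). The final matrix gives, for each (i, j), the minimum total weight of any directed path from i to j (possibly empty when i = j).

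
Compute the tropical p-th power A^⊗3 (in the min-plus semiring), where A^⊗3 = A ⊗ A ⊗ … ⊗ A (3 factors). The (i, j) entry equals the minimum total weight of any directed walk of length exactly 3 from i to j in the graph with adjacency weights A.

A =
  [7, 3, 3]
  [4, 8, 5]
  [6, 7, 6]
A^⊗3 =
  [14, 10, 10]
  [11, 14, 12]
  [13, 14, 14]

Each entry (A^⊗3)_ij equals the minimum over all length-3 walks i = v_0 → v_1 → … → v_3 = j of Σ_t A[v_t][v_{t+1}]. For example, for (i, j) = (0, 2) we minimise over 9 possible intermediate vertex sequences; the minimum is 10, attained along the walk 0 → 1 → 0 → 2.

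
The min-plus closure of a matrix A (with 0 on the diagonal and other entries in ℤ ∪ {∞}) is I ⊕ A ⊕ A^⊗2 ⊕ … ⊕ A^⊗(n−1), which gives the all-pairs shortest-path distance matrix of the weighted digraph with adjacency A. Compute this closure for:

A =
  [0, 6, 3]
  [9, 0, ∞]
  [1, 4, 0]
Closure =
  [0, 6, 3]
  [9, 0, 12]
  [1, 4, 0]

This is the Floyd-Warshall all-pairs shortest-path computation. For each intermediate vertex k = 0, 1, …, 2, update dist[i][j] ← min(dist[i][j], dist[i][k] + dist[k][j]). The final matrix gives, for each (i, j), the minimum total weight of any directed path from i to j (possibly empty when i = j).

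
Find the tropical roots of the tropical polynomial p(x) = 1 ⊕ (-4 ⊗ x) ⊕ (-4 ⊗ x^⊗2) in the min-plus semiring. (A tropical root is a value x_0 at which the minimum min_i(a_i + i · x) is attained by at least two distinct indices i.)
Roots: {0, 5}

Each tropical root is a break point of the lower envelope of the lines y = a_i + i · x (there are 3 lines, with slopes 0, 1, ..., 2). Only the lines that attain the minimum somewhere contribute to roots; other lines are dominated. Here the surviving (envelope) indices are i = 2, i = 1, i = 0.
Intersections between consecutive envelope lines give the roots: for adjacent envelope indices i < j the intersection is x = (a_i − a_j) / (j − i). Reading off the sorted break points: {0, 5}.
Verification: at each break x_0, at least two indices attain the minimum of min_i(a_i + i · x_0).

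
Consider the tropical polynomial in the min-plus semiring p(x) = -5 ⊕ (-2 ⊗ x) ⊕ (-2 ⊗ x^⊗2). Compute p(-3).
p(-3) = -8

A tropical monomial a ⊗ x^⊗i evaluates to a + i · x. Evaluating each term at x = -3:
  Term 0 contributes -5 + 0 · -3 = -5
  Term 1 contributes -2 + 1 · -3 = -5
  Term 2 contributes -2 + 2 · -3 = -8
p(-3) = ⊕ of these = min[-5, -5, -8] = -8.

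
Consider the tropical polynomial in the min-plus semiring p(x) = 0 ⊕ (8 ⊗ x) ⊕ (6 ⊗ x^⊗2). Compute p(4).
p(4) = 0

A tropical monomial a ⊗ x^⊗i evaluates to a + i · x. Evaluating each term at x = 4:
  Term 0 contributes 0 + 0 · 4 = 0
  Term 1 contributes 8 + 1 · 4 = 12
  Term 2 contributes 6 + 2 · 4 = 14
p(4) = ⊕ of these = min[0, 12, 14] = 0.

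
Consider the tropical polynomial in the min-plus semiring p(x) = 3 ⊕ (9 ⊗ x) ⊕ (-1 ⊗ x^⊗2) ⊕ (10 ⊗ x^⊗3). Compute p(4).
p(4) = 3

A tropical monomial a ⊗ x^⊗i evaluates to a + i · x. Evaluating each term at x = 4:
  Term 0 contributes 3 + 0 · 4 = 3
  Term 1 contributes 9 + 1 · 4 = 13
  Term 2 contributes -1 + 2 · 4 = 7
  Term 3 contributes 10 + 3 · 4 = 22
p(4) = ⊕ of these = min[3, 13, 7, 22] = 3.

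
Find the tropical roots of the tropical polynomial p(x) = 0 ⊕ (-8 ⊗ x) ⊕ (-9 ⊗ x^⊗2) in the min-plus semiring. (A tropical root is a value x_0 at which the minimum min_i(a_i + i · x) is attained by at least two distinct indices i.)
Roots: {1, 8}

Each tropical root is a break point of the lower envelope of the lines y = a_i + i · x (there are 3 lines, with slopes 0, 1, ..., 2). Only the lines that attain the minimum somewhere contribute to roots; other lines are dominated. Here the surviving (envelope) indices are i = 2, i = 1, i = 0.
Intersections between consecutive envelope lines give the roots: for adjacent envelope indices i < j the intersection is x = (a_i − a_j) / (j − i). Reading off the sorted break points: {1, 8}.
Verification: at each break x_0, at least two indices attain the minimum of min_i(a_i + i · x_0).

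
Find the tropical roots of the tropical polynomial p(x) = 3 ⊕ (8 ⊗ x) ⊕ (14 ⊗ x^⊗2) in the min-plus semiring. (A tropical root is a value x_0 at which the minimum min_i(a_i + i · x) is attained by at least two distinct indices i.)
Roots: {-6, -5}

Each tropical root is a break point of the lower envelope of the lines y = a_i + i · x (there are 3 lines, with slopes 0, 1, ..., 2). Only the lines that attain the minimum somewhere contribute to roots; other lines are dominated. Here the surviving (envelope) indices are i = 2, i = 1, i = 0.
Intersections between consecutive envelope lines give the roots: for adjacent envelope indices i < j the intersection is x = (a_i − a_j) / (j − i). Reading off the sorted break points: {-6, -5}.
Verification: at each break x_0, at least two indices attain the minimum of min_i(a_i + i · x_0).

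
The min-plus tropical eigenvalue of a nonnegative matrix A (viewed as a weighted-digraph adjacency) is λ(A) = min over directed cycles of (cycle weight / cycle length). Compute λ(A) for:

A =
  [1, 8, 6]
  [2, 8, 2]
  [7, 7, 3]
λ(A) = 1

Enumerate directed cycles and compute their means (weight / length). Sample:
  cycle 0 → 0: weight = 1, length = 1, mean = 1/1 ≈ 1.000
  cycle 1 → 1: weight = 8, length = 1, mean = 8/1 ≈ 8.000
  cycle 2 → 2: weight = 3, length = 1, mean = 3/1 ≈ 3.000
  cycle 0 → 1 → 0: weight = 10, length = 2, mean = 10/2 ≈ 5.000
  cycle 0 → 2 → 0: weight = 13, length = 2, mean = 13/2 ≈ 6.500
  cycle 1 → 0 → 1: weight = 10, length = 2, mean = 10/2 ≈ 5.000
Minimum mean = 1.000, attained e.g. along the cycle 0 → 0 with weight 1 and length 1. So λ(A) = 1/1 = 1.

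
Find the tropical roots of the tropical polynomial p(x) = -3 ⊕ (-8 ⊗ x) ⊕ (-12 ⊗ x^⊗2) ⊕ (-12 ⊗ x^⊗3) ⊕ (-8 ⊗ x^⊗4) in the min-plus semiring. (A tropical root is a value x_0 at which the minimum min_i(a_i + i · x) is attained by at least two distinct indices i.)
Roots: {-4, 0, 4, 5}

Each tropical root is a break point of the lower envelope of the lines y = a_i + i · x (there are 5 lines, with slopes 0, 1, ..., 4). Only the lines that attain the minimum somewhere contribute to roots; other lines are dominated. Here the surviving (envelope) indices are i = 4, i = 3, i = 2, i = 1, i = 0.
Intersections between consecutive envelope lines give the roots: for adjacent envelope indices i < j the intersection is x = (a_i − a_j) / (j − i). Reading off the sorted break points: {-4, 0, 4, 5}.
Verification: at each break x_0, at least two indices attain the minimum of min_i(a_i + i · x_0).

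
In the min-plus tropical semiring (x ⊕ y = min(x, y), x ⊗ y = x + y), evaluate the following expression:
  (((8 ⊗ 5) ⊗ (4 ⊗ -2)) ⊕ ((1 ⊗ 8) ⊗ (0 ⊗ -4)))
(((8 ⊗ 5) ⊗ (4 ⊗ -2)) ⊕ ((1 ⊗ 8) ⊗ (0 ⊗ -4))) = 5

Expand innermost to outermost. Recall ⊕ takes the minimum of its arguments and ⊗ takes their sum. Working out the expression (((8 ⊗ 5) ⊗ (4 ⊗ -2)) ⊕ ((1 ⊗ 8) ⊗ (0 ⊗ -4))) gives 5.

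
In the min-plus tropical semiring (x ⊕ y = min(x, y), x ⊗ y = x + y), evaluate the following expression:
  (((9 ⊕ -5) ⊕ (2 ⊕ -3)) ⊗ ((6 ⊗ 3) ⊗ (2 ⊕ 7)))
(((9 ⊕ -5) ⊕ (2 ⊕ -3)) ⊗ ((6 ⊗ 3) ⊗ (2 ⊕ 7))) = 6

Expand innermost to outermost. Recall ⊕ takes the minimum of its arguments and ⊗ takes their sum. Working out the expression (((9 ⊕ -5) ⊕ (2 ⊕ -3)) ⊗ ((6 ⊗ 3) ⊗ (2 ⊕ 7))) gives 6.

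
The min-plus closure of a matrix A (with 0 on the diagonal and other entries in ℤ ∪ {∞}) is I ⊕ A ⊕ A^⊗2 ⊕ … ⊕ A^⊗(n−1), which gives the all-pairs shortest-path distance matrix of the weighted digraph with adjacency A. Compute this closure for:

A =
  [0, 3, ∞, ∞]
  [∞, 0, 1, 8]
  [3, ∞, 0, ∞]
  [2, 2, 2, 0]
Closure =
  [0, 3, 4, 11]
  [4, 0, 1, 8]
  [3, 6, 0, 14]
  [2, 2, 2, 0]

This is the Floyd-Warshall all-pairs shortest-path computation. For each intermediate vertex k = 0, 1, …, 3, update dist[i][j] ← min(dist[i][j], dist[i][k] + dist[k][j]). The final matrix gives, for each (i, j), the minimum total weight of any directed path from i to j (possibly empty when i = j).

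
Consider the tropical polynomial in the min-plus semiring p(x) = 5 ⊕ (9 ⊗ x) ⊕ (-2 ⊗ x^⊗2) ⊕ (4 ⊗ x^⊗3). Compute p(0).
p(0) = -2

A tropical monomial a ⊗ x^⊗i evaluates to a + i · x. Evaluating each term at x = 0:
  Term 0 contributes 5 + 0 · 0 = 5
  Term 1 contributes 9 + 1 · 0 = 9
  Term 2 contributes -2 + 2 · 0 = -2
  Term 3 contributes 4 + 3 · 0 = 4
p(0) = ⊕ of these = min[5, 9, -2, 4] = -2.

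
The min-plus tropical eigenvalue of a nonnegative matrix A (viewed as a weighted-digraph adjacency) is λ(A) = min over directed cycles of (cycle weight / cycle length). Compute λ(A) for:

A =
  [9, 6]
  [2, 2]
λ(A) = 2

Enumerate directed cycles and compute their means (weight / length). Sample:
  cycle 0 → 0: weight = 9, length = 1, mean = 9/1 ≈ 9.000
  cycle 1 → 1: weight = 2, length = 1, mean = 2/1 ≈ 2.000
  cycle 0 → 1 → 0: weight = 8, length = 2, mean = 8/2 ≈ 4.000
  cycle 1 → 0 → 1: weight = 8, length = 2, mean = 8/2 ≈ 4.000
Minimum mean = 2.000, attained e.g. along the cycle 1 → 1 with weight 2 and length 1. So λ(A) = 2/1 = 2.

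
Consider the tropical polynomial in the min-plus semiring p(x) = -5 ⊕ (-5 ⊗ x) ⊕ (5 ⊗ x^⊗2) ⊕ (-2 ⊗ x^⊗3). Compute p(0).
p(0) = -5

A tropical monomial a ⊗ x^⊗i evaluates to a + i · x. Evaluating each term at x = 0:
  Term 0 contributes -5 + 0 · 0 = -5
  Term 1 contributes -5 + 1 · 0 = -5
  Term 2 contributes 5 + 2 · 0 = 5
  Term 3 contributes -2 + 3 · 0 = -2
p(0) = ⊕ of these = min[-5, -5, 5, -2] = -5.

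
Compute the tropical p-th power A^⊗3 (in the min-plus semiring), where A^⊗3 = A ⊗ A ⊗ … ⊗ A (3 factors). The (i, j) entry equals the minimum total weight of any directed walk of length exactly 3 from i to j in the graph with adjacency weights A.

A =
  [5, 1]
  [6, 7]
A^⊗3 =
  [12, 8]
  [13, 12]

Each entry (A^⊗3)_ij equals the minimum over all length-3 walks i = v_0 → v_1 → … → v_3 = j of Σ_t A[v_t][v_{t+1}]. For example, for (i, j) = (0, 1) we minimise over 4 possible intermediate vertex sequences; the minimum is 8, attained along the walk 0 → 1 → 0 → 1.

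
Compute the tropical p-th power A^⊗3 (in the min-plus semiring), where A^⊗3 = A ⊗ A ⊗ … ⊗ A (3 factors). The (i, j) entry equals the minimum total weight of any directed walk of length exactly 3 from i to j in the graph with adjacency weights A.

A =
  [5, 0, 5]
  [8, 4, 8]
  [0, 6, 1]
A^⊗3 =
  [6, 5, 7]
  [9, 8, 10]
  [2, 1, 3]

Each entry (A^⊗3)_ij equals the minimum over all length-3 walks i = v_0 → v_1 → … → v_3 = j of Σ_t A[v_t][v_{t+1}]. For example, for (i, j) = (0, 2) we minimise over 9 possible intermediate vertex sequences; the minimum is 7, attained along the walk 0 → 2 → 2 → 2.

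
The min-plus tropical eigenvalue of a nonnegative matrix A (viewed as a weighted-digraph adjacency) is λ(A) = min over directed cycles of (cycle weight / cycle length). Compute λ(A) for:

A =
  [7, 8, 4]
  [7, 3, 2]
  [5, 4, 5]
λ(A) = 3

Enumerate directed cycles and compute their means (weight / length). Sample:
  cycle 0 → 0: weight = 7, length = 1, mean = 7/1 ≈ 7.000
  cycle 1 → 1: weight = 3, length = 1, mean = 3/1 ≈ 3.000
  cycle 2 → 2: weight = 5, length = 1, mean = 5/1 ≈ 5.000
  cycle 0 → 1 → 0: weight = 15, length = 2, mean = 15/2 ≈ 7.500
  cycle 0 → 2 → 0: weight = 9, length = 2, mean = 9/2 ≈ 4.500
  cycle 1 → 0 → 1: weight = 15, length = 2, mean = 15/2 ≈ 7.500
Minimum mean = 3.000, attained e.g. along the cycle 1 → 1 with weight 3 and length 1. So λ(A) = 3/1 = 3.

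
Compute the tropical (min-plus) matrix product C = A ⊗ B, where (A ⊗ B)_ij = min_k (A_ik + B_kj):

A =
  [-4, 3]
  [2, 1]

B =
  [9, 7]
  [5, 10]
A ⊗ B =
  [5, 3]
  [6, 9]

Apply the min-plus product entry-by-entry:
  C[0][0] = min over k of (A[0][0] + B[0][0] = -4 + 9 = 5, A[0][1] + B[1][0] = 3 + 5 = 8) = 5 (attained at k = 0)
  C[0][1] = min over k of (A[0][0] + B[0][1] = -4 + 7 = 3, A[0][1] + B[1][1] = 3 + 10 = 13) = 3 (attained at k = 0)
  C[1][0] = min over k of (A[1][0] + B[0][0] = 2 + 9 = 11, A[1][1] + B[1][0] = 1 + 5 = 6) = 6 (attained at k = 1)
  C[1][1] = min over k of (A[1][0] + B[0][1] = 2 + 7 = 9, A[1][1] + B[1][1] = 1 + 10 = 11) = 9 (attained at k = 0)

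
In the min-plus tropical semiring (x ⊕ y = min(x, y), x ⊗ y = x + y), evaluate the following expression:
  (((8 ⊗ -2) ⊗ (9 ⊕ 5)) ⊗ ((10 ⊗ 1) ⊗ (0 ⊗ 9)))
(((8 ⊗ -2) ⊗ (9 ⊕ 5)) ⊗ ((10 ⊗ 1) ⊗ (0 ⊗ 9))) = 31

Expand innermost to outermost. Recall ⊕ takes the minimum of its arguments and ⊗ takes their sum. Working out the expression (((8 ⊗ -2) ⊗ (9 ⊕ 5)) ⊗ ((10 ⊗ 1) ⊗ (0 ⊗ 9))) gives 31.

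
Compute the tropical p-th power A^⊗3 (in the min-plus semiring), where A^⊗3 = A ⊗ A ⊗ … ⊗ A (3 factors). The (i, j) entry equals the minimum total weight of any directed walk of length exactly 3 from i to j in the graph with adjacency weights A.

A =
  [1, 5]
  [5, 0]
A^⊗3 =
  [3, 5]
  [5, 0]

Each entry (A^⊗3)_ij equals the minimum over all length-3 walks i = v_0 → v_1 → … → v_3 = j of Σ_t A[v_t][v_{t+1}]. For example, for (i, j) = (0, 1) we minimise over 4 possible intermediate vertex sequences; the minimum is 5, attained along the walk 0 → 1 → 1 → 1.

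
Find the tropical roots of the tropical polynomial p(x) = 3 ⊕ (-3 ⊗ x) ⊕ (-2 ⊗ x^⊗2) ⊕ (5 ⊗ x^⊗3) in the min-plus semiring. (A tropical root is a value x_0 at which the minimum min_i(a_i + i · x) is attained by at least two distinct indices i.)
Roots: {-7, -1, 6}

Each tropical root is a break point of the lower envelope of the lines y = a_i + i · x (there are 4 lines, with slopes 0, 1, ..., 3). Only the lines that attain the minimum somewhere contribute to roots; other lines are dominated. Here the surviving (envelope) indices are i = 3, i = 2, i = 1, i = 0.
Intersections between consecutive envelope lines give the roots: for adjacent envelope indices i < j the intersection is x = (a_i − a_j) / (j − i). Reading off the sorted break points: {-7, -1, 6}.
Verification: at each break x_0, at least two indices attain the minimum of min_i(a_i + i · x_0).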